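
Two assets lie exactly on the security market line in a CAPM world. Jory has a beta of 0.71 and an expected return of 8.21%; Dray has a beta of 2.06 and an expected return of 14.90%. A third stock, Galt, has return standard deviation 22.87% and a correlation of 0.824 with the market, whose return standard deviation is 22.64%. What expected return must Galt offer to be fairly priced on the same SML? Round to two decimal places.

8.82%

MRP = (14.90% − 8.21%) / (2.06 − 0.71) = 4.9556%
R_f = 8.21% − 0.71 × 4.9556% = 4.6915%
β_Galt = ρ·σ_i/σ_m = 0.824 × 22.87 / 22.64 = 0.8324
E(R_Galt) = R_f + β × MRP = 4.6915% + 0.8324 × 4.9556% = 8.82%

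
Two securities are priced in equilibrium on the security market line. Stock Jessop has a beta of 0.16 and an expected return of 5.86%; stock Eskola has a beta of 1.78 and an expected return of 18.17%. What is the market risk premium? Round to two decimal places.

Both satisfy E(R) = R_f + β·MRP, so the slope of the SML is
MRP = (18.17% − 5.86%) / (1.78 − 0.16) = 12.31% / 1.62 = 7.5988%

7.60%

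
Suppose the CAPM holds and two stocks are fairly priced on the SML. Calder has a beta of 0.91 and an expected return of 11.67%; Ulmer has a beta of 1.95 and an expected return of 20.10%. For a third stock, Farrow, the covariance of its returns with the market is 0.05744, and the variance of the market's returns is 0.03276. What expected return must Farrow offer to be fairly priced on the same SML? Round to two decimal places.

18.51%

MRP = (20.10% − 11.67%) / (1.95 − 0.91) = 8.1058%
R_f = 11.67% − 0.91 × 8.1058% = 4.2937%
β_Farrow = Cov / Var(R_m) = 0.05744 / 0.03276 = 1.7534
E(R_Farrow) = R_f + β × MRP = 4.2937% + 1.7534 × 8.1058% = 18.51%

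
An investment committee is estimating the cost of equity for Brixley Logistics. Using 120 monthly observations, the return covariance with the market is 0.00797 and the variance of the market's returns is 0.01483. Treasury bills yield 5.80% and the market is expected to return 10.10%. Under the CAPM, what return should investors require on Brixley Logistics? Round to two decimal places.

β = Cov(R_i, R_m) / Var(R_m) = 0.00797 / 0.01483 = 0.5374
MRP = 10.10% − 5.80% = 4.30%
E(R) = R_f + β × MRP = 5.80% + 0.5374 × 4.30% = 8.11%

8.11%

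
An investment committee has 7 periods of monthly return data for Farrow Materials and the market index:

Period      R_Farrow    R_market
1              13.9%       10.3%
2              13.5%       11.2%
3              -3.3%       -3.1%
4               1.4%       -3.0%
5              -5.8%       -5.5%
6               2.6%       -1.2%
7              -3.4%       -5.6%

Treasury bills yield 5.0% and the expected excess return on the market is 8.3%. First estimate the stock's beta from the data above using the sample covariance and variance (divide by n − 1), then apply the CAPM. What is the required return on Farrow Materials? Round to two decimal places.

14.05%

Mean R_i = (13.9 + 13.5 − 3.3 + 1.4 − 5.8 + 2.6 − 3.4) / 7 = 2.7000%
Mean R_m = (10.3 + 11.2 − 3.1 − 3.0 − 5.5 − 1.2 − 5.6) / 7 = 0.4429%
Σ(R_i − R̄_i)(R_m − R̄_m) = 339.8500  ⇒  Cov = 339.8500 / 6 = 56.6417
Σ(R_m − R̄_m)² = 311.8171  ⇒  Var(R_m) = 311.8171 / 6 = 51.9695
β = Cov / Var(R_m) = 56.6417 / 51.9695 = 1.0899
E(R) = R_f + β × MRP = 5.0% + 1.0899 × 8.3% = 14.05%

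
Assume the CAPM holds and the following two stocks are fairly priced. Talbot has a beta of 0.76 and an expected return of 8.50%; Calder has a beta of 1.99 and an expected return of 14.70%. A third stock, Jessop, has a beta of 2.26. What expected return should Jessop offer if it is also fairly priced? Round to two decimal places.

16.06%

MRP (SML slope) = (14.70% − 8.50%) / (1.99 − 0.76) = 6.20% / 1.23 = 5.0407%
R_f (intercept) = 8.50% − 0.76 × 5.0407% = 4.6691%
E(R_Jessop) = R_f + β × MRP = 4.6691% + 2.26 × 5.0407% = 16.06%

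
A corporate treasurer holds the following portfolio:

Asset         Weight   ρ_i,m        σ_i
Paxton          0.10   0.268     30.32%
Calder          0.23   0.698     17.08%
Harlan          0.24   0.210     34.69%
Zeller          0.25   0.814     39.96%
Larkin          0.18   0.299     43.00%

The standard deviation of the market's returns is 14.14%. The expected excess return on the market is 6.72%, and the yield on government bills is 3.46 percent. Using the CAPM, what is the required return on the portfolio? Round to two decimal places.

β_Paxton = 0.268 × 30.32% / 14.14% = 0.5747
β_Calder = 0.698 × 17.08% / 14.14% = 0.8431
β_Harlan = 0.210 × 34.69% / 14.14% = 0.5152
β_Zeller = 0.814 × 39.96% / 14.14% = 2.3004
β_Larkin = 0.299 × 43.00% / 14.14% = 0.9093
β_P = Σ w_i β_i = 0.10×0.5747 + 0.23×0.8431 + 0.24×0.5152 + 0.25×2.3004 + 0.18×0.9093 = 1.1138
E(R_P) = R_f + β_P × MRP = 3.46% + 1.1138 × 6.72% = 10.94%

10.94%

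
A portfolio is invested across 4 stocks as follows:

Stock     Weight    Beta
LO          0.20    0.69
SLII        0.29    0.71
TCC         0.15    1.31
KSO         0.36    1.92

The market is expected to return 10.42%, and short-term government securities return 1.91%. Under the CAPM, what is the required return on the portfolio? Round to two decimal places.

β_P = Σ w_i β_i = 0.20×0.69 + 0.29×0.71 + 0.15×1.31 + 0.36×1.92 = 1.2316
MRP = 10.42% − 1.91% = 8.51%
E(R_P) = R_f + β_P × MRP = 1.91% + 1.2316 × 8.51% = 12.39%

12.39%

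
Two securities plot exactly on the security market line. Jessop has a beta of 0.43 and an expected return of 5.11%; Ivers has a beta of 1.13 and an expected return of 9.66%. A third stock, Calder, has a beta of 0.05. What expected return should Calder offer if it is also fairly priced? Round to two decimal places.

MRP (SML slope) = (9.66% − 5.11%) / (1.13 − 0.43) = 4.55% / 0.70 = 6.5000%
R_f (intercept) = 5.11% − 0.43 × 6.5000% = 2.3150%
E(R_Calder) = R_f + β × MRP = 2.3150% + 0.05 × 6.5000% = 2.64%

2.64%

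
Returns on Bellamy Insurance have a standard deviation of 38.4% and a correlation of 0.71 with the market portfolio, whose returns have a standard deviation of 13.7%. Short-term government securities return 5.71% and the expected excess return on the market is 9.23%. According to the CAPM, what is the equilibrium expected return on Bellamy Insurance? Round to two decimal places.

β = ρ × σ_i / σ_m = 0.71 × 38.4% / 13.7% = 1.9901
E(R) = 5.71% + 1.9901 × 9.23% = 24.08%

24.08%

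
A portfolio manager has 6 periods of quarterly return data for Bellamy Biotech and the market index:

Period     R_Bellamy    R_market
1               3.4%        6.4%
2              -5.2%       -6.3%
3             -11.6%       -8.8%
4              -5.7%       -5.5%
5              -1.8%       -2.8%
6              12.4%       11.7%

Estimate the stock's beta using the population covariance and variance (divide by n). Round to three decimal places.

1.007

Mean R_i = (3.4 − 5.2 − 11.6 − 5.7 − 1.8 + 12.4) / 6 = -1.4167%
Mean R_m = (6.4 − 6.3 − 8.8 − 5.5 − 2.8 + 11.7) / 6 = -0.8833%
Σ(R_i − R̄_i)(R_m − R̄_m) = 330.5617  ⇒  Cov = 330.5617 / 6 = 55.0936
Σ(R_m − R̄_m)² = 328.3883  ⇒  Var(R_m) = 328.3883 / 6 = 54.7314
β = Cov / Var(R_m) = 55.0936 / 54.7314 = 1.0066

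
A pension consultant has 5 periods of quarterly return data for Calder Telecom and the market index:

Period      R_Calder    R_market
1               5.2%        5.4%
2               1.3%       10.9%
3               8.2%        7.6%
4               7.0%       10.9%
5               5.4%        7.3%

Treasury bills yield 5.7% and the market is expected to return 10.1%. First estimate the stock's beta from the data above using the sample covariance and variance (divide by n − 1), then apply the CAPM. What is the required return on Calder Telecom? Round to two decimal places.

Mean R_i = (5.2 + 1.3 + 8.2 + 7.0 + 5.4) / 5 = 5.4200%
Mean R_m = (5.4 + 10.9 + 7.6 + 10.9 + 7.3) / 5 = 8.4200%
Σ(R_i − R̄_i)(R_m − R̄_m) = -7.8920  ⇒  Cov = -7.8920 / 4 = -1.9730
Σ(R_m − R̄_m)² = 23.3480  ⇒  Var(R_m) = 23.3480 / 4 = 5.8370
β = Cov / Var(R_m) = -1.9730 / 5.8370 = -0.3380
MRP = 10.1% − 5.7% = 4.40%
E(R) = R_f + β × MRP = 5.7% + -0.3380 × 4.4% = 4.21%

4.21%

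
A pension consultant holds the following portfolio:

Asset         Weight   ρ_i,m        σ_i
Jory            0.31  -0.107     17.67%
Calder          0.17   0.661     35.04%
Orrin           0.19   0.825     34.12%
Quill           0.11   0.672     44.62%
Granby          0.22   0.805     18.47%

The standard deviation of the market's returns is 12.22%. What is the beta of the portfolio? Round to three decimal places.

β_Jory = -0.107 × 17.67% / 12.22% = -0.1547
β_Calder = 0.661 × 35.04% / 12.22% = 1.8954
β_Orrin = 0.825 × 34.12% / 12.22% = 2.3035
β_Quill = 0.672 × 44.62% / 12.22% = 2.4537
β_Granby = 0.805 × 18.47% / 12.22% = 1.2167
β_P = Σ w_i β_i = 0.31×-0.1547 + 0.17×1.8954 + 0.19×2.3035 + 0.11×2.4537 + 0.22×1.2167 = 1.2495

1.250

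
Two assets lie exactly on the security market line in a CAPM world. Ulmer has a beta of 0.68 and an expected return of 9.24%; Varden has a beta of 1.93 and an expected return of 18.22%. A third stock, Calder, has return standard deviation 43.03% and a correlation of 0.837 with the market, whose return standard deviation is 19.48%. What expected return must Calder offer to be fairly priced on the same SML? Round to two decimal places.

17.64%

MRP = (18.22% − 9.24%) / (1.93 − 0.68) = 7.1840%
R_f = 9.24% − 0.68 × 7.1840% = 4.3549%
β_Calder = ρ·σ_i/σ_m = 0.837 × 43.03 / 19.48 = 1.8489
E(R_Calder) = R_f + β × MRP = 4.3549% + 1.8489 × 7.1840% = 17.64%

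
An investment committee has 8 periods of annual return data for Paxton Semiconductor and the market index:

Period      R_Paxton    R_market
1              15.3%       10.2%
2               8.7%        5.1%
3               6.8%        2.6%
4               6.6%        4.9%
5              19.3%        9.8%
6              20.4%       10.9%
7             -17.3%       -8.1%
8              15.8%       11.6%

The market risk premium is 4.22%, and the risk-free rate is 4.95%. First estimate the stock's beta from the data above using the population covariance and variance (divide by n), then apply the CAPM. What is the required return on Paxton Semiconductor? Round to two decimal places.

Mean R_i = (15.3 + 8.7 + 6.8 + 6.6 + 19.3 + 20.4 − 17.3 + 15.8) / 8 = 9.4500%
Mean R_m = (10.2 + 5.1 + 2.6 + 4.9 + 9.8 + 10.9 − 8.1 + 11.6) / 8 = 5.8750%
Σ(R_i − R̄_i)(R_m − R̄_m) = 541.2100  ⇒  Cov = 541.2100 / 8 = 67.6513
Σ(R_m − R̄_m)² = 299.7150  ⇒  Var(R_m) = 299.7150 / 8 = 37.4644
β = Cov / Var(R_m) = 67.6513 / 37.4644 = 1.8057
E(R) = R_f + β × MRP = 4.95% + 1.8057 × 4.22% = 12.57%

12.57%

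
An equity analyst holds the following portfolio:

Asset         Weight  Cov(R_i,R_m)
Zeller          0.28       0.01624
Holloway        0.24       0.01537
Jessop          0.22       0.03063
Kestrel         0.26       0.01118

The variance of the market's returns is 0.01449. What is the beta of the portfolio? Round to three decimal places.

β_Zeller = 0.01624 / 0.01449 = 1.1208
β_Holloway = 0.01537 / 0.01449 = 1.0607
β_Jessop = 0.03063 / 0.01449 = 2.1139
β_Kestrel = 0.01118 / 0.01449 = 0.7716
β_P = Σ w_i β_i = 0.28×1.1208 + 0.24×1.0607 + 0.22×2.1139 + 0.26×0.7716 = 1.2341

1.234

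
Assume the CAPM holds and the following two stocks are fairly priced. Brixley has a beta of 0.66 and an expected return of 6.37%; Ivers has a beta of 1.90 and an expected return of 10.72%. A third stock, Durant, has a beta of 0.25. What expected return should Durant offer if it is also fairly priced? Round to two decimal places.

MRP (SML slope) = (10.72% − 6.37%) / (1.90 − 0.66) = 4.35% / 1.24 = 3.5081%
R_f (intercept) = 6.37% − 0.66 × 3.5081% = 4.0547%
E(R_Durant) = R_f + β × MRP = 4.0547% + 0.25 × 3.5081% = 4.93%

4.93%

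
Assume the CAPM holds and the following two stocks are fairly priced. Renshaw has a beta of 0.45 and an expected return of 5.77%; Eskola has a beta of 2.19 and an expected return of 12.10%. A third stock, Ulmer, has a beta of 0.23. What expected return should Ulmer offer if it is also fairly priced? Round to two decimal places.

MRP (SML slope) = (12.10% − 5.77%) / (2.19 − 0.45) = 6.33% / 1.74 = 3.6379%
R_f (intercept) = 5.77% − 0.45 × 3.6379% = 4.1329%
E(R_Ulmer) = R_f + β × MRP = 4.1329% + 0.23 × 3.6379% = 4.97%

4.97%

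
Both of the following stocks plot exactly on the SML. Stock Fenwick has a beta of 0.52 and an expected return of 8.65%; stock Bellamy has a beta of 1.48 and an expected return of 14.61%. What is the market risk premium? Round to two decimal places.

Both satisfy E(R) = R_f + β·MRP, so the slope of the SML is
MRP = (14.61% − 8.65%) / (1.48 − 0.52) = 5.96% / 0.96 = 6.2083%

6.21%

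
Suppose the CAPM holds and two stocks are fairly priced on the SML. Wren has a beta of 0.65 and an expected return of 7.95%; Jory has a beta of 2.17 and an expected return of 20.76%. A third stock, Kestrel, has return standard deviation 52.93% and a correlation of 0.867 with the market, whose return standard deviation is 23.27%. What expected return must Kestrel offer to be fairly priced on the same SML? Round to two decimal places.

19.09%

MRP = (20.76% − 7.95%) / (2.17 − 0.65) = 8.4276%
R_f = 7.95% − 0.65 × 8.4276% = 2.4721%
β_Kestrel = ρ·σ_i/σ_m = 0.867 × 52.93 / 23.27 = 1.9721
E(R_Kestrel) = R_f + β × MRP = 2.4721% + 1.9721 × 8.4276% = 19.09%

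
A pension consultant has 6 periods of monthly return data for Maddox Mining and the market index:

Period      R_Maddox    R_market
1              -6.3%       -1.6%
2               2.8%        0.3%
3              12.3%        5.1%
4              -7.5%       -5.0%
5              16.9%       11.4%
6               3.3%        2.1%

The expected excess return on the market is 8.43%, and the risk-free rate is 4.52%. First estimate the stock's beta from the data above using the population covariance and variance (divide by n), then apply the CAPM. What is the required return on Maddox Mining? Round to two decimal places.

Mean R_i = (-6.3 + 2.8 + 12.3 − 7.5 + 16.9 + 3.3) / 6 = 3.5833%
Mean R_m = (-1.6 + 0.3 + 5.1 − 5.0 + 11.4 + 2.1) / 6 = 2.0500%
Σ(R_i − R̄_i)(R_m − R̄_m) = 266.6650  ⇒  Cov = 266.6650 / 6 = 44.4442
Σ(R_m − R̄_m)² = 162.8150  ⇒  Var(R_m) = 162.8150 / 6 = 27.1358
β = Cov / Var(R_m) = 44.4442 / 27.1358 = 1.6378
E(R) = R_f + β × MRP = 4.52% + 1.6378 × 8.43% = 18.33%

18.33%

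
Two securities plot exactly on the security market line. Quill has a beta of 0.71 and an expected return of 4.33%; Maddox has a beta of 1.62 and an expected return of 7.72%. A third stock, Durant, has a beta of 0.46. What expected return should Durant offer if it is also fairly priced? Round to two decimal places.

3.40%

MRP (SML slope) = (7.72% − 4.33%) / (1.62 − 0.71) = 3.39% / 0.91 = 3.7253%
R_f (intercept) = 4.33% − 0.71 × 3.7253% = 1.6850%
E(R_Durant) = R_f + β × MRP = 1.6850% + 0.46 × 3.7253% = 3.40%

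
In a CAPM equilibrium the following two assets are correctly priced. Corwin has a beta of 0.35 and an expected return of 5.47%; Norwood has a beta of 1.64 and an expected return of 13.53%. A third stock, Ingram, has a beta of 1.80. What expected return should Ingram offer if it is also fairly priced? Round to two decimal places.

14.53%

MRP (SML slope) = (13.53% − 5.47%) / (1.64 − 0.35) = 8.06% / 1.29 = 6.2481%
R_f (intercept) = 5.47% − 0.35 × 6.2481% = 3.2832%
E(R_Ingram) = R_f + β × MRP = 3.2832% + 1.80 × 6.2481% = 14.53%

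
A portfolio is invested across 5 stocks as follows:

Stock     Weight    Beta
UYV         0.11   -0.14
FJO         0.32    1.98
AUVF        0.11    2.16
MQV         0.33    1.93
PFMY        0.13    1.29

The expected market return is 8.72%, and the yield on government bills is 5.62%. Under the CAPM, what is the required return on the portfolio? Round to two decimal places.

10.77%

β_P = Σ w_i β_i = 0.11×-0.14 + 0.32×1.98 + 0.11×2.16 + 0.33×1.93 + 0.13×1.29 = 1.6604
MRP = 8.72% − 5.62% = 3.10%
E(R_P) = R_f + β_P × MRP = 5.62% + 1.6604 × 3.10% = 10.77%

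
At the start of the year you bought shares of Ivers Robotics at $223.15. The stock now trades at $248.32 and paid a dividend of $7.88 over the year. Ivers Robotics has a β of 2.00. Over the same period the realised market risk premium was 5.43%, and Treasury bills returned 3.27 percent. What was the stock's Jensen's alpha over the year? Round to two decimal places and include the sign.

+0.68%

Realised HPR = (P1 + D1 − P0) / P0 = (248.32 + 7.88 − 223.15) / 223.15 = 33.05 / 223.15 = 14.8107%
CAPM required = R_f + β·MRP = 3.27% + 2.00 × 5.43% = 14.1300%
α = realised − required = 14.8107% − 14.1300% = +0.68%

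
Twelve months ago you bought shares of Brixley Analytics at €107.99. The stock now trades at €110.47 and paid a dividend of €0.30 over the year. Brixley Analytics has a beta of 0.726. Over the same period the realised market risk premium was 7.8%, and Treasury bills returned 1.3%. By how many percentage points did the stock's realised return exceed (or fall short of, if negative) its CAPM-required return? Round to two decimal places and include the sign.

-4.39%

Realised HPR = (P1 + D1 − P0) / P0 = (110.47 + 0.30 − 107.99) / 107.99 = 2.78 / 107.99 = 2.5743%
CAPM required = R_f + β·MRP = 1.3% + 0.726 × 7.8% = 6.9628%
α = realised − required = 2.5743% − 6.9628% = -4.39%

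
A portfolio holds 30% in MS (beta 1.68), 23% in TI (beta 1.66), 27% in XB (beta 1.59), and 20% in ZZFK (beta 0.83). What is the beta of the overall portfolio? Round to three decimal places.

1.481

β_P = Σ w_i β_i = 0.30×1.68 + 0.23×1.66 + 0.27×1.59 + 0.20×0.83 = 1.4811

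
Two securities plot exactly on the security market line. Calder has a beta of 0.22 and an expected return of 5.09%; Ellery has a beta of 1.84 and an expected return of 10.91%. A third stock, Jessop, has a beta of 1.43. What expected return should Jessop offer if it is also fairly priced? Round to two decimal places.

9.44%

MRP (SML slope) = (10.91% − 5.09%) / (1.84 − 0.22) = 5.82% / 1.62 = 3.5926%
R_f (intercept) = 5.09% − 0.22 × 3.5926% = 4.2996%
E(R_Jessop) = R_f + β × MRP = 4.2996% + 1.43 × 3.5926% = 9.44%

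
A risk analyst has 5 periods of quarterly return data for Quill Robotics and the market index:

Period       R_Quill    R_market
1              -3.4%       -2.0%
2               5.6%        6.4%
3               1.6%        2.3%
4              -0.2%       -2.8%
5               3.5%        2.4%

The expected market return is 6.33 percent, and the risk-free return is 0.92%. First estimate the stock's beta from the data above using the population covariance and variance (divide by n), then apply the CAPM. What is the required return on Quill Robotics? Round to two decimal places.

5.40%

Mean R_i = (-3.4 + 5.6 + 1.6 − 0.2 + 3.5) / 5 = 1.4200%
Mean R_m = (-2.0 + 6.4 + 2.3 − 2.8 + 2.4) / 5 = 1.2600%
Σ(R_i − R̄_i)(R_m − R̄_m) = 46.3340  ⇒  Cov = 46.3340 / 5 = 9.2668
Σ(R_m − R̄_m)² = 55.9120  ⇒  Var(R_m) = 55.9120 / 5 = 11.1824
β = Cov / Var(R_m) = 9.2668 / 11.1824 = 0.8287
MRP = 6.33% − 0.92% = 5.41%
E(R) = R_f + β × MRP = 0.92% + 0.8287 × 5.41% = 5.40%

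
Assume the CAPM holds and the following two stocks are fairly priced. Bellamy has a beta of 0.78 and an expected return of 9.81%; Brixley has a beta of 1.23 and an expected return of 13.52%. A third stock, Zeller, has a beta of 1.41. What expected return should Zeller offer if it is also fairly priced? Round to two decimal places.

MRP (SML slope) = (13.52% − 9.81%) / (1.23 − 0.78) = 3.71% / 0.45 = 8.2444%
R_f (intercept) = 9.81% − 0.78 × 8.2444% = 3.3794%
E(R_Zeller) = R_f + β × MRP = 3.3794% + 1.41 × 8.2444% = 15.00%

15.00%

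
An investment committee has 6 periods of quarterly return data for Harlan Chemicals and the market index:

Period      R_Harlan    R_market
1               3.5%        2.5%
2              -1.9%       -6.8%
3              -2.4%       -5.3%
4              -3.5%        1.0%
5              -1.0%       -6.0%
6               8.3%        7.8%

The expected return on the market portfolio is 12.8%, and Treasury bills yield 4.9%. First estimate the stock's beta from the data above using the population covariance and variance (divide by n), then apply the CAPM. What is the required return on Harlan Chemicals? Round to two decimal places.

Mean R_i = (3.5 − 1.9 − 2.4 − 3.5 − 1.0 + 8.3) / 6 = 0.5000%
Mean R_m = (2.5 − 6.8 − 5.3 + 1.0 − 6.0 + 7.8) / 6 = -1.1333%
Σ(R_i − R̄_i)(R_m − R̄_m) = 105.0300  ⇒  Cov = 105.0300 / 6 = 17.5050
Σ(R_m − R̄_m)² = 170.7133  ⇒  Var(R_m) = 170.7133 / 6 = 28.4522
β = Cov / Var(R_m) = 17.5050 / 28.4522 = 0.6152
MRP = 12.8% − 4.9% = 7.90%
E(R) = R_f + β × MRP = 4.9% + 0.6152 × 7.9% = 9.76%

9.76%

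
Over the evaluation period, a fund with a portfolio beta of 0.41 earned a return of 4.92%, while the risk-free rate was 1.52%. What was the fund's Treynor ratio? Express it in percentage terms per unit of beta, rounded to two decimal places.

8.29%

Treynor = (R_P − R_f) / β_P = (4.92% − 1.52%) / 0.4100 = 3.40% / 0.4100 = 8.29%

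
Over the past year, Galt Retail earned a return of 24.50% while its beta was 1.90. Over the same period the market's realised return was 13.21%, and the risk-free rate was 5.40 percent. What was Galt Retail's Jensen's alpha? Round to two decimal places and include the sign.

+4.26%

Market excess return = 13.21% − 5.40% = 7.81%
CAPM benchmark = R_f + β(R_m − R_f) = 5.40% + 1.90 × 7.81% = 20.2390%
α = actual − benchmark = 24.50% − 20.2390% = +4.26%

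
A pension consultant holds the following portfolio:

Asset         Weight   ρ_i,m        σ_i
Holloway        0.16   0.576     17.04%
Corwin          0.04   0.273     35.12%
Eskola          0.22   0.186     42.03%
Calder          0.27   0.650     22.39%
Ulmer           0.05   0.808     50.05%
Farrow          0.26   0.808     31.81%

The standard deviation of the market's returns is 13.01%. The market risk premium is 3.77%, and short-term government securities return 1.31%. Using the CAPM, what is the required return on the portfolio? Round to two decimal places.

6.04%

β_Holloway = 0.576 × 17.04% / 13.01% = 0.7544
β_Corwin = 0.273 × 35.12% / 13.01% = 0.7370
β_Eskola = 0.186 × 42.03% / 13.01% = 0.6009
β_Calder = 0.650 × 22.39% / 13.01% = 1.1186
β_Ulmer = 0.808 × 50.05% / 13.01% = 3.1084
β_Farrow = 0.808 × 31.81% / 13.01% = 1.9756
β_P = Σ w_i β_i = 0.16×0.7544 + 0.04×0.7370 + 0.22×0.6009 + 0.27×1.1186 + 0.05×3.1084 + 0.26×1.9756 = 1.2535
E(R_P) = R_f + β_P × MRP = 1.31% + 1.2535 × 3.77% = 6.04%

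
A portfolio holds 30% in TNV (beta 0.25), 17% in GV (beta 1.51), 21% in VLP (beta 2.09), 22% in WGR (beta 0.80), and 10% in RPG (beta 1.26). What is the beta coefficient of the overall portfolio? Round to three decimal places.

β_P = Σ w_i β_i = 0.30×0.25 + 0.17×1.51 + 0.21×2.09 + 0.22×0.80 + 0.10×1.26 = 1.0726

1.073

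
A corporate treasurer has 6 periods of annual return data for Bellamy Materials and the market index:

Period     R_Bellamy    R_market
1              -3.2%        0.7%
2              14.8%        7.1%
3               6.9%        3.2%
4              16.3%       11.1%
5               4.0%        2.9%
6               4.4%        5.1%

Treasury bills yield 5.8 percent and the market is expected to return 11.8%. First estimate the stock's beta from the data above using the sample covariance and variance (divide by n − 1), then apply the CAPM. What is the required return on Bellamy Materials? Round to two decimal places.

16.71%

Mean R_i = (-3.2 + 14.8 + 6.9 + 16.3 + 4.0 + 4.4) / 6 = 7.2000%
Mean R_m = (0.7 + 7.1 + 3.2 + 11.1 + 2.9 + 5.1) / 6 = 5.0167%
Σ(R_i − R̄_i)(R_m − R̄_m) = 123.1700  ⇒  Cov = 123.1700 / 5 = 24.6340
Σ(R_m − R̄_m)² = 67.7683  ⇒  Var(R_m) = 67.7683 / 5 = 13.5537
β = Cov / Var(R_m) = 24.6340 / 13.5537 = 1.8175
MRP = 11.8% − 5.8% = 6.00%
E(R) = R_f + β × MRP = 5.8% + 1.8175 × 6.0% = 16.71%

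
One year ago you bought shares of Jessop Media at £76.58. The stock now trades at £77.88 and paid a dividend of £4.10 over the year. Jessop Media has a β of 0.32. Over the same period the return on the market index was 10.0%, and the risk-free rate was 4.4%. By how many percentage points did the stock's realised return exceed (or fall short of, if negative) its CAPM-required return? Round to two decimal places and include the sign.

+0.86%

Realised HPR = (P1 + D1 − P0) / P0 = (77.88 + 4.10 − 76.58) / 76.58 = 5.40 / 76.58 = 7.0514%
MRP = 10.0% − 4.4% = 5.60%
CAPM required = R_f + β·MRP = 4.4% + 0.32 × 5.6% = 6.1920%
α = realised − required = 7.0514% − 6.1920% = +0.86%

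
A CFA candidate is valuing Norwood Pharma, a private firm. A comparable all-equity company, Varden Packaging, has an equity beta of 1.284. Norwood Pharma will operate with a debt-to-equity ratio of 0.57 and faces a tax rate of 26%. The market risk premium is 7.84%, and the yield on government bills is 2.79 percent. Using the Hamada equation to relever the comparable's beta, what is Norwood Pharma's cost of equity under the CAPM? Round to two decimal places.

17.10%

β_L = β_U × [1 + (1 − t)(D/E)] = 1.284 × [1 + (1 − 0.26) × 0.57]
    = 1.284 × [1 + 0.74 × 0.57] = 1.284 × 1.4218 = 1.8256
E(R) = R_f + β_L × MRP = 2.79% + 1.8256 × 7.84% = 17.10%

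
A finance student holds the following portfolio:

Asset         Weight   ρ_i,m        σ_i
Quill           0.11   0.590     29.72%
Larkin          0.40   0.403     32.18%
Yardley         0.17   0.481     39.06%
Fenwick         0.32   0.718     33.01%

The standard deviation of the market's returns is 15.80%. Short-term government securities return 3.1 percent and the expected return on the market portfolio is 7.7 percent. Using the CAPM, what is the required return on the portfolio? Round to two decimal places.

β_Quill = 0.590 × 29.72% / 15.80% = 1.1098
β_Larkin = 0.403 × 32.18% / 15.80% = 0.8208
β_Yardley = 0.481 × 39.06% / 15.80% = 1.1891
β_Fenwick = 0.718 × 33.01% / 15.80% = 1.5001
β_P = Σ w_i β_i = 0.11×1.1098 + 0.40×0.8208 + 0.17×1.1891 + 0.32×1.5001 = 1.1326
MRP = 7.7% − 3.1% = 4.60%
E(R_P) = R_f + β_P × MRP = 3.1% + 1.1326 × 4.6% = 8.31%

8.31%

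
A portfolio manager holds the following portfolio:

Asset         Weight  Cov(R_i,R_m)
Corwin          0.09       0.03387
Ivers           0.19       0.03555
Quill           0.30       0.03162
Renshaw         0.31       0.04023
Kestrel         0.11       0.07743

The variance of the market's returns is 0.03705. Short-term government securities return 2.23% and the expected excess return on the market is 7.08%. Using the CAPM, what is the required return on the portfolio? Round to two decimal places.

9.93%

β_Corwin = 0.03387 / 0.03705 = 0.9142
β_Ivers = 0.03555 / 0.03705 = 0.9595
β_Quill = 0.03162 / 0.03705 = 0.8534
β_Renshaw = 0.04023 / 0.03705 = 1.0858
β_Kestrel = 0.07743 / 0.03705 = 2.0899
β_P = Σ w_i β_i = 0.09×0.9142 + 0.19×0.9595 + 0.30×0.8534 + 0.31×1.0858 + 0.11×2.0899 = 1.0871
E(R_P) = R_f + β_P × MRP = 2.23% + 1.0871 × 7.08% = 9.93%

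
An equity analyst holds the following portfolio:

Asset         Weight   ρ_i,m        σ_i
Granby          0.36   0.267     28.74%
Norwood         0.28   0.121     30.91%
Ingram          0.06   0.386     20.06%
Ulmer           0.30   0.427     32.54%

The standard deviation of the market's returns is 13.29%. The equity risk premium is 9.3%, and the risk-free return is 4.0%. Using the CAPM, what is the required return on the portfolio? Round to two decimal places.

9.91%

β_Granby = 0.267 × 28.74% / 13.29% = 0.5774
β_Norwood = 0.121 × 30.91% / 13.29% = 0.2814
β_Ingram = 0.386 × 20.06% / 13.29% = 0.5826
β_Ulmer = 0.427 × 32.54% / 13.29% = 1.0455
β_P = Σ w_i β_i = 0.36×0.5774 + 0.28×0.2814 + 0.06×0.5826 + 0.30×1.0455 = 0.6353
E(R_P) = R_f + β_P × MRP = 4.0% + 0.6353 × 9.3% = 9.91%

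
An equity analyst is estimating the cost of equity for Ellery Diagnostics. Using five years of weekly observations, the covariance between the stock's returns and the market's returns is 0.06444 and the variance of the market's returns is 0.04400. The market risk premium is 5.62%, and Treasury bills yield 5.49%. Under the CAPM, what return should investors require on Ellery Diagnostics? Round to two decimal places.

13.72%

β = Cov(R_i, R_m) / Var(R_m) = 0.06444 / 0.04400 = 1.4645
E(R) = R_f + β × MRP = 5.49% + 1.4645 × 5.62% = 13.72%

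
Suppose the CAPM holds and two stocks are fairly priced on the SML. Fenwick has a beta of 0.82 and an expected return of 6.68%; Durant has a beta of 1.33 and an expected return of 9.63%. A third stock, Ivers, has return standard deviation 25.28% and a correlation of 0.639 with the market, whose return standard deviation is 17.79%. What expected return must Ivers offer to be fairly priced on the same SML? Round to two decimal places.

MRP = (9.63% − 6.68%) / (1.33 − 0.82) = 5.7843%
R_f = 6.68% − 0.82 × 5.7843% = 1.9369%
β_Ivers = ρ·σ_i/σ_m = 0.639 × 25.28 / 17.79 = 0.9080
E(R_Ivers) = R_f + β × MRP = 1.9369% + 0.9080 × 5.7843% = 7.19%

7.19%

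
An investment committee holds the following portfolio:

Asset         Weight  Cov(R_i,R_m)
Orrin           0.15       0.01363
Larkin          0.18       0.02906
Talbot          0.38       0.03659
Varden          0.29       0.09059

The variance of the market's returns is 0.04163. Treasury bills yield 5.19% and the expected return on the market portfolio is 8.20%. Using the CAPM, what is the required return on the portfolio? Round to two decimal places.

β_Orrin = 0.01363 / 0.04163 = 0.3274
β_Larkin = 0.02906 / 0.04163 = 0.6981
β_Talbot = 0.03659 / 0.04163 = 0.8789
β_Varden = 0.09059 / 0.04163 = 2.1761
β_P = Σ w_i β_i = 0.15×0.3274 + 0.18×0.6981 + 0.38×0.8789 + 0.29×2.1761 = 1.1398
MRP = 8.20% − 5.19% = 3.01%
E(R_P) = R_f + β_P × MRP = 5.19% + 1.1398 × 3.01% = 8.62%

8.62%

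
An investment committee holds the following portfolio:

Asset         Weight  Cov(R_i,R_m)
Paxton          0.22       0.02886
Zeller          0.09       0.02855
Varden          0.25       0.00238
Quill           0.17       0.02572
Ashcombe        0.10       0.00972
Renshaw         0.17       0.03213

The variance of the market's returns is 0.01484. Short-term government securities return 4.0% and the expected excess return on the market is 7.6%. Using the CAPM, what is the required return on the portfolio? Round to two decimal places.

14.41%

β_Paxton = 0.02886 / 0.01484 = 1.9447
β_Zeller = 0.02855 / 0.01484 = 1.9239
β_Varden = 0.00238 / 0.01484 = 0.1604
β_Quill = 0.02572 / 0.01484 = 1.7332
β_Ashcombe = 0.00972 / 0.01484 = 0.6550
β_Renshaw = 0.03213 / 0.01484 = 2.1651
β_P = Σ w_i β_i = 0.22×1.9447 + 0.09×1.9239 + 0.25×0.1604 + 0.17×1.7332 + 0.10×0.6550 + 0.17×2.1651 = 1.3693
E(R_P) = R_f + β_P × MRP = 4.0% + 1.3693 × 7.6% = 14.41%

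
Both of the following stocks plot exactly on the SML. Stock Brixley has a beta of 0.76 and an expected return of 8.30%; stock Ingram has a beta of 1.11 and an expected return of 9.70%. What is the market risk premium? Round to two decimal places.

4.00%

Both satisfy E(R) = R_f + β·MRP, so the slope of the SML is
MRP = (9.70% − 8.30%) / (1.11 − 0.76) = 1.40% / 0.35 = 4.0000%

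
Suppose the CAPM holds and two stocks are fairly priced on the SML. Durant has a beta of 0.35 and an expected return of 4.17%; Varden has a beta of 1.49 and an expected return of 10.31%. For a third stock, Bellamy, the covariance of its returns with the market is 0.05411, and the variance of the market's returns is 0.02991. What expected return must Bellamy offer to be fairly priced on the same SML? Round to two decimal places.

MRP = (10.31% − 4.17%) / (1.49 − 0.35) = 5.3860%
R_f = 4.17% − 0.35 × 5.3860% = 2.2849%
β_Bellamy = Cov / Var(R_m) = 0.05411 / 0.02991 = 1.8091
E(R_Bellamy) = R_f + β × MRP = 2.2849% + 1.8091 × 5.3860% = 12.03%

12.03%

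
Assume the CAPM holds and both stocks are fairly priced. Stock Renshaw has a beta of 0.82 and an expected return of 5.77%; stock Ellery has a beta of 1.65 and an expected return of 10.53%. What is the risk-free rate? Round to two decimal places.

1.07%

Both satisfy E(R) = R_f + β·MRP, so the slope of the SML is
MRP = (10.53% − 5.77%) / (1.65 − 0.82) = 4.76% / 0.83 = 5.7349%
R_f = E(R_Renshaw) − β_Renshaw·MRP = 5.77% − 0.82 × 5.7349% = 1.0674%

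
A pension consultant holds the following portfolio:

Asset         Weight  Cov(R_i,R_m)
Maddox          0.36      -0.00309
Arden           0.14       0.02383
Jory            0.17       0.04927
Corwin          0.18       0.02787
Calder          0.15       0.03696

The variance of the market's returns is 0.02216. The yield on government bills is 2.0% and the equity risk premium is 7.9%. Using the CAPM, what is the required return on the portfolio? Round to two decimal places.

β_Maddox = -0.00309 / 0.02216 = -0.1394
β_Arden = 0.02383 / 0.02216 = 1.0754
β_Jory = 0.04927 / 0.02216 = 2.2234
β_Corwin = 0.02787 / 0.02216 = 1.2577
β_Calder = 0.03696 / 0.02216 = 1.6679
β_P = Σ w_i β_i = 0.36×-0.1394 + 0.14×1.0754 + 0.17×2.2234 + 0.18×1.2577 + 0.15×1.6679 = 0.9549
E(R_P) = R_f + β_P × MRP = 2.0% + 0.9549 × 7.9% = 9.54%

9.54%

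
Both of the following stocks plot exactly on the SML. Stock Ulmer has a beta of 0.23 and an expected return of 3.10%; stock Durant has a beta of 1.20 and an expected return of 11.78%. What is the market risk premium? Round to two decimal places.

Both satisfy E(R) = R_f + β·MRP, so the slope of the SML is
MRP = (11.78% − 3.10%) / (1.20 − 0.23) = 8.68% / 0.97 = 8.9485%

8.95%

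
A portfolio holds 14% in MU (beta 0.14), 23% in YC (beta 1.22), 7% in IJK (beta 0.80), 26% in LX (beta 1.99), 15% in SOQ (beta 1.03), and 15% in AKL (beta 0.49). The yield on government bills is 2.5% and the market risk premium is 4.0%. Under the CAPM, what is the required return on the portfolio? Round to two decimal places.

6.91%

β_P = Σ w_i β_i = 0.14×0.14 + 0.23×1.22 + 0.07×0.80 + 0.26×1.99 + 0.15×1.03 + 0.15×0.49 = 1.1016
E(R_P) = R_f + β_P × MRP = 2.5% + 1.1016 × 4.0% = 6.91%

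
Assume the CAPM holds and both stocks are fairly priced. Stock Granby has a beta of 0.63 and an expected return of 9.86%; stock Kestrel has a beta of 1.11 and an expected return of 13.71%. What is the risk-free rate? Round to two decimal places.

Both satisfy E(R) = R_f + β·MRP, so the slope of the SML is
MRP = (13.71% − 9.86%) / (1.11 − 0.63) = 3.85% / 0.48 = 8.0208%
R_f = E(R_Granby) − β_Granby·MRP = 9.86% − 0.63 × 8.0208% = 4.8069%

4.81%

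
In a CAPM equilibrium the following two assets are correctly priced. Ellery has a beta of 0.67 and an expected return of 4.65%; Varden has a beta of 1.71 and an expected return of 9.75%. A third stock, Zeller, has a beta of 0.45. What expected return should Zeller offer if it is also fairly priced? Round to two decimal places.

MRP (SML slope) = (9.75% − 4.65%) / (1.71 − 0.67) = 5.10% / 1.04 = 4.9038%
R_f (intercept) = 4.65% − 0.67 × 4.9038% = 1.3645%
E(R_Zeller) = R_f + β × MRP = 1.3645% + 0.45 × 4.9038% = 3.57%

3.57%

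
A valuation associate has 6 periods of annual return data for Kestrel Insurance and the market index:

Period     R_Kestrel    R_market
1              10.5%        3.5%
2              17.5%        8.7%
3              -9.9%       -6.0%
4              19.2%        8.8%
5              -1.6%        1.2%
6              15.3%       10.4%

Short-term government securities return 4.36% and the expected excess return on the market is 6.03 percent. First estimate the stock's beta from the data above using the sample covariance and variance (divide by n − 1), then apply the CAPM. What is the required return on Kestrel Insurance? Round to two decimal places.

15.24%

Mean R_i = (10.5 + 17.5 − 9.9 + 19.2 − 1.6 + 15.3) / 6 = 8.5000%
Mean R_m = (3.5 + 8.7 − 6.0 + 8.8 + 1.2 + 10.4) / 6 = 4.4333%
Σ(R_i − R̄_i)(R_m − R̄_m) = 348.4600  ⇒  Cov = 348.4600 / 5 = 69.6920
Σ(R_m − R̄_m)² = 193.0533  ⇒  Var(R_m) = 193.0533 / 5 = 38.6107
β = Cov / Var(R_m) = 69.6920 / 38.6107 = 1.8050
E(R) = R_f + β × MRP = 4.36% + 1.8050 × 6.03% = 15.24%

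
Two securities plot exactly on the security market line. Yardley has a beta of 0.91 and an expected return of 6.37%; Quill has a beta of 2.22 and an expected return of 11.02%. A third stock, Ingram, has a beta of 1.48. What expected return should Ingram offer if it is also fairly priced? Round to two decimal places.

MRP (SML slope) = (11.02% − 6.37%) / (2.22 − 0.91) = 4.65% / 1.31 = 3.5496%
R_f (intercept) = 6.37% − 0.91 × 3.5496% = 3.1399%
E(R_Ingram) = R_f + β × MRP = 3.1399% + 1.48 × 3.5496% = 8.39%

8.39%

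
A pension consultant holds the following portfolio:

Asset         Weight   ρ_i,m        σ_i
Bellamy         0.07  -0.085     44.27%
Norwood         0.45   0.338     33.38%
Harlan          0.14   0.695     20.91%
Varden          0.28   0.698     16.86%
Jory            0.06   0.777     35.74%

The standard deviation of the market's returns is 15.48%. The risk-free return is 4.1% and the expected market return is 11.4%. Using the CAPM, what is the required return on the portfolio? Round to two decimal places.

β_Bellamy = -0.085 × 44.27% / 15.48% = -0.2431
β_Norwood = 0.338 × 33.38% / 15.48% = 0.7288
β_Harlan = 0.695 × 20.91% / 15.48% = 0.9388
β_Varden = 0.698 × 16.86% / 15.48% = 0.7602
β_Jory = 0.777 × 35.74% / 15.48% = 1.7939
β_P = Σ w_i β_i = 0.07×-0.2431 + 0.45×0.7288 + 0.14×0.9388 + 0.28×0.7602 + 0.06×1.7939 = 0.7629
MRP = 11.4% − 4.1% = 7.30%
E(R_P) = R_f + β_P × MRP = 4.1% + 0.7629 × 7.3% = 9.67%

9.67%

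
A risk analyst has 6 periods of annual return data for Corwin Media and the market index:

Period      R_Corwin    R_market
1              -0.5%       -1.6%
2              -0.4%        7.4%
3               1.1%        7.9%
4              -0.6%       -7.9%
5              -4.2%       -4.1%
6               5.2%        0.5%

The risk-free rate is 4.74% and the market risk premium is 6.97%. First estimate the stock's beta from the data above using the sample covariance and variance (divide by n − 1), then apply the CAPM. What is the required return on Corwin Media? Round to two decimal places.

Mean R_i = (-0.5 − 0.4 + 1.1 − 0.6 − 4.2 + 5.2) / 6 = 0.1000%
Mean R_m = (-1.6 + 7.4 + 7.9 − 7.9 − 4.1 + 0.5) / 6 = 0.3667%
Σ(R_i − R̄_i)(R_m − R̄_m) = 30.8700  ⇒  Cov = 30.8700 / 5 = 6.1740
Σ(R_m − R̄_m)² = 198.3933  ⇒  Var(R_m) = 198.3933 / 5 = 39.6787
β = Cov / Var(R_m) = 6.1740 / 39.6787 = 0.1556
E(R) = R_f + β × MRP = 4.74% + 0.1556 × 6.97% = 5.82%

5.82%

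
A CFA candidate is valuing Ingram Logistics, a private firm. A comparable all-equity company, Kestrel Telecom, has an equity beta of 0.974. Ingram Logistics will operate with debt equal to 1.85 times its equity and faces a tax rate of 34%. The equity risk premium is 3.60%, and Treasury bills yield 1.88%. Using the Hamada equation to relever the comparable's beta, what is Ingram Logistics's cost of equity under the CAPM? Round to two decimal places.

9.67%

β_L = β_U × [1 + (1 − t)(D/E)] = 0.974 × [1 + (1 − 0.34) × 1.85]
    = 0.974 × [1 + 0.66 × 1.85] = 0.974 × 2.2210 = 2.1633
E(R) = R_f + β_L × MRP = 1.88% + 2.1633 × 3.60% = 9.67%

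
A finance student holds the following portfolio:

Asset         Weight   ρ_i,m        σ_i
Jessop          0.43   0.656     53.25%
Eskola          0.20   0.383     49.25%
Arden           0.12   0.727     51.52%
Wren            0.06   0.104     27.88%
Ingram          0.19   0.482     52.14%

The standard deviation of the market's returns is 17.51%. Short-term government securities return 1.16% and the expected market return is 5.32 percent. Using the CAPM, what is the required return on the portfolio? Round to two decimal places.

7.87%

β_Jessop = 0.656 × 53.25% / 17.51% = 1.9950
β_Eskola = 0.383 × 49.25% / 17.51% = 1.0773
β_Arden = 0.727 × 51.52% / 17.51% = 2.1391
β_Wren = 0.104 × 27.88% / 17.51% = 0.1656
β_Ingram = 0.482 × 52.14% / 17.51% = 1.4353
β_P = Σ w_i β_i = 0.43×1.9950 + 0.20×1.0773 + 0.12×2.1391 + 0.06×0.1656 + 0.19×1.4353 = 1.6126
MRP = 5.32% − 1.16% = 4.16%
E(R_P) = R_f + β_P × MRP = 1.16% + 1.6126 × 4.16% = 7.87%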